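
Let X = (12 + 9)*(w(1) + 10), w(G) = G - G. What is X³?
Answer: 9261000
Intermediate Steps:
w(G) = 0
X = 210 (X = (12 + 9)*(0 + 10) = 21*10 = 210)
X³ = 210³ = 9261000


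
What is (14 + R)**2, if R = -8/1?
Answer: 36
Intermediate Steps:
R = -8 (R = -8*1 = -8)
(14 + R)**2 = (14 - 8)**2 = 6**2 = 36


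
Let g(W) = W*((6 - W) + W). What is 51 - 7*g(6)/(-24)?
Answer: 123/2 ≈ 61.500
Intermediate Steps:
g(W) = 6*W (g(W) = W*6 = 6*W)
51 - 7*g(6)/(-24) = 51 - 7*6*6/(-24) = 51 - 252*(-1)/24 = 51 - 7*(-3/2) = 51 + 21/2 = 123/2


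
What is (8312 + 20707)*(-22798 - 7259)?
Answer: -872224083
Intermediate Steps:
(8312 + 20707)*(-22798 - 7259) = 29019*(-30057) = -872224083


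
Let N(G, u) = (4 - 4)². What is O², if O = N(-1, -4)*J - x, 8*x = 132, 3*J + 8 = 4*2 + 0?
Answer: 1089/4 ≈ 272.25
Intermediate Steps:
N(G, u) = 0 (N(G, u) = 0² = 0)
J = 0 (J = -8/3 + (4*2 + 0)/3 = -8/3 + (8 + 0)/3 = -8/3 + (⅓)*8 = -8/3 + 8/3 = 0)
x = 33/2 (x = (⅛)*132 = 33/2 ≈ 16.500)
O = -33/2 (O = 0*0 - 1*33/2 = 0 - 33/2 = -33/2 ≈ -16.500)
O² = (-33/2)² = 1089/4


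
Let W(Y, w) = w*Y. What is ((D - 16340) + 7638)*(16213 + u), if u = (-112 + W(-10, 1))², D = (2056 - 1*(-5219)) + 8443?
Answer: 218176552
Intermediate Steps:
W(Y, w) = Y*w
D = 15718 (D = (2056 + 5219) + 8443 = 7275 + 8443 = 15718)
u = 14884 (u = (-112 - 10*1)² = (-112 - 10)² = (-122)² = 14884)
((D - 16340) + 7638)*(16213 + u) = ((15718 - 16340) + 7638)*(16213 + 14884) = (-622 + 7638)*31097 = 7016*31097 = 218176552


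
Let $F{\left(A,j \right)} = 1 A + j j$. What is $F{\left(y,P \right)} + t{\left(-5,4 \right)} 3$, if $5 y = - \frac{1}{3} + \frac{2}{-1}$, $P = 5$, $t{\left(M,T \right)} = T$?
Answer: $\frac{548}{15} \approx 36.533$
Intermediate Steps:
$y = - \frac{7}{15}$ ($y = \frac{- \frac{1}{3} + \frac{2}{-1}}{5} = \frac{\left(-1\right) \frac{1}{3} + 2 \left(-1\right)}{5} = \frac{- \frac{1}{3} - 2}{5} = \frac{1}{5} \left(- \frac{7}{3}\right) = - \frac{7}{15} \approx -0.46667$)
$F{\left(A,j \right)} = A + j^{2}$
$F{\left(y,P \right)} + t{\left(-5,4 \right)} 3 = \left(- \frac{7}{15} + 5^{2}\right) + 4 \cdot 3 = \left(- \frac{7}{15} + 25\right) + 12 = \frac{368}{15} + 12 = \frac{548}{15}$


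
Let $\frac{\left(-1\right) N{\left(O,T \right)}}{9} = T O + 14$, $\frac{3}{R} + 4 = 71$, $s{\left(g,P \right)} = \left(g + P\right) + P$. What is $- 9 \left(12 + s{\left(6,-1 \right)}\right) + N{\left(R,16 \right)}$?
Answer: $- \frac{18522}{67} \approx -276.45$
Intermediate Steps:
$s{\left(g,P \right)} = g + 2 P$ ($s{\left(g,P \right)} = \left(P + g\right) + P = g + 2 P$)
$R = \frac{3}{67}$ ($R = \frac{3}{-4 + 71} = \frac{3}{67} \approx 0.044776$)
$N{\left(O,T \right)} = -126 - 9 O T$ ($N{\left(O,T \right)} = - 9 \left(T O + 14\right) = - 9 \left(O T + 14\right) = - 9 \left(14 + O T\right) = -126 - 9 O T$)
$- 9 \left(12 + s{\left(6,-1 \right)}\right) + N{\left(R,16 \right)} = - 9 \left(12 + \left(6 + 2 \left(-1\right)\right)\right) - \left(126 + \frac{27}{67} \cdot 16\right) = - 9 \left(12 + \left(6 - 2\right)\right) - \frac{8874}{67} = - 9 \left(12 + 4\right) - \frac{8874}{67} = \left(-9\right) 16 - \frac{8874}{67} = -144 - \frac{8874}{67} = - \frac{18522}{67}$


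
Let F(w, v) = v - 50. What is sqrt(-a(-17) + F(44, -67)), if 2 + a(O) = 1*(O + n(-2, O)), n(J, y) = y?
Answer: 9*I ≈ 9.0*I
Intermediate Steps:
a(O) = -2 + 2*O (a(O) = -2 + 1*(O + O) = -2 + 1*(2*O) = -2 + 2*O)
F(w, v) = -50 + v
sqrt(-a(-17) + F(44, -67)) = sqrt(-(-2 + 2*(-17)) + (-50 - 67)) = sqrt(-(-2 - 34) - 117) = sqrt(-1*(-36) - 117) = sqrt(36 - 117) = sqrt(-81) = 9*I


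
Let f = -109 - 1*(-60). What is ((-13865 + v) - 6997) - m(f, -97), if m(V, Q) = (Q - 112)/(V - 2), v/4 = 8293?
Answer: 627601/51 ≈ 12306.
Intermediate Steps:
v = 33172 (v = 4*8293 = 33172)
f = -49 (f = -109 + 60 = -49)
m(V, Q) = (-112 + Q)/(-2 + V)
((-13865 + v) - 6997) - m(f, -97) = ((-13865 + 33172) - 6997) - (-112 - 97)/(-2 - 49) = (19307 - 6997) - (-209)/(-51) = 12310 - (-1)*(-209)/51 = 12310 - 1*209/51 = 12310 - 209/51 = 627601/51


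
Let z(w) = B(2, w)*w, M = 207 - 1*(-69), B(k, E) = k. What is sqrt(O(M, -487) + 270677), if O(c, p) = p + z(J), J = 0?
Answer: sqrt(270190) ≈ 519.80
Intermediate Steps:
M = 276 (M = 207 + 69 = 276)
z(w) = 2*w
O(c, p) = p (O(c, p) = p + 2*0 = p + 0 = p)
sqrt(O(M, -487) + 270677) = sqrt(-487 + 270677) = sqrt(270190)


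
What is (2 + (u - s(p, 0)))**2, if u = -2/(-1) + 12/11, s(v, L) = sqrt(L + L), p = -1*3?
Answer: 3136/121 ≈ 25.917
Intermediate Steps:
p = -3
s(v, L) = sqrt(2)*sqrt(L) (s(v, L) = sqrt(2*L) = sqrt(2)*sqrt(L))
u = 34/11 (u = -2*(-1) + 12*(1/11) = 2 + 12/11 = 34/11 ≈ 3.0909)
(2 + (u - s(p, 0)))**2 = (2 + (34/11 - sqrt(2)*sqrt(0)))**2 = (2 + (34/11 - sqrt(2)*0))**2 = (2 + (34/11 - 1*0))**2 = (2 + (34/11 + 0))**2 = (2 + 34/11)**2 = (56/11)**2 = 3136/121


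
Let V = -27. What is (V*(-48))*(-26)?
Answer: -33696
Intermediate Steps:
(V*(-48))*(-26) = -27*(-48)*(-26) = 1296*(-26) = -33696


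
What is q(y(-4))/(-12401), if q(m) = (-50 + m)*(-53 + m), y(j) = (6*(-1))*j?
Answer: -754/12401 ≈ -0.060802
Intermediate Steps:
y(j) = -6*j
q(m) = (-53 + m)*(-50 + m)
q(y(-4))/(-12401) = (2650 + (-6*(-4))² - (-618)*(-4))/(-12401) = (2650 + 24² - 103*24)*(-1/12401) = (2650 + 576 - 2472)*(-1/12401) = 754*(-1/12401) = -754/12401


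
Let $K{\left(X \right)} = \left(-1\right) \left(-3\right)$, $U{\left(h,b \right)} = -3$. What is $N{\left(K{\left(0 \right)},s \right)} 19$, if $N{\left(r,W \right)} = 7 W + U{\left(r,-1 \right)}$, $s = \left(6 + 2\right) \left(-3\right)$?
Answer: $-3249$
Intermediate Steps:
$s = -24$ ($s = 8 \left(-3\right) = -24$)
$K{\left(X \right)} = 3$
$N{\left(r,W \right)} = -3 + 7 W$ ($N{\left(r,W \right)} = 7 W - 3 = -3 + 7 W$)
$N{\left(K{\left(0 \right)},s \right)} 19 = \left(-3 + 7 \left(-24\right)\right) 19 = \left(-3 - 168\right) 19 = \left(-171\right) 19 = -3249$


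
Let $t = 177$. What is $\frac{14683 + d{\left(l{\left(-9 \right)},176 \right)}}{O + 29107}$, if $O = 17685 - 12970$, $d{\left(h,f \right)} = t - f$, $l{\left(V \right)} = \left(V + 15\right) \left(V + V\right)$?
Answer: $\frac{7342}{16911} \approx 0.43416$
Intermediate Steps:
$l{\left(V \right)} = 2 V \left(15 + V\right)$ ($l{\left(V \right)} = \left(15 + V\right) 2 V = 2 V \left(15 + V\right)$)
$d{\left(h,f \right)} = 177 - f$
$O = 4715$ ($O = 17685 - 12970 = 4715$)
$\frac{14683 + d{\left(l{\left(-9 \right)},176 \right)}}{O + 29107} = \frac{14683 + \left(177 - 176\right)}{4715 + 29107} = \frac{14683 + \left(177 - 176\right)}{33822} = \left(14683 + 1\right) \frac{1}{33822} = 14684 \cdot \frac{1}{33822} = \frac{7342}{16911}$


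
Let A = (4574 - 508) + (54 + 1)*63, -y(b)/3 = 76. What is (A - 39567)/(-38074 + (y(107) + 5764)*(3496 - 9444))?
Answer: 16018/16483101 ≈ 0.00097178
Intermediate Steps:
y(b) = -228 (y(b) = -3*76 = -228)
A = 7531 (A = 4066 + 55*63 = 4066 + 3465 = 7531)
(A - 39567)/(-38074 + (y(107) + 5764)*(3496 - 9444)) = (7531 - 39567)/(-38074 + (-228 + 5764)*(3496 - 9444)) = -32036/(-38074 + 5536*(-5948)) = -32036/(-38074 - 32928128) = -32036/(-32966202) = -32036*(-1/32966202) = 16018/16483101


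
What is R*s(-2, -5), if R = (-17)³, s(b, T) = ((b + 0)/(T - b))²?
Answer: -19652/9 ≈ -2183.6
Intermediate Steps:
s(b, T) = b²/(T - b)² (s(b, T) = (b/(T - b))² = b²/(T - b)²)
R = -4913
R*s(-2, -5) = -4913*(-2)²/(-5 - 1*(-2))² = -19652/(-5 + 2)² = -19652/(-3)² = -19652/9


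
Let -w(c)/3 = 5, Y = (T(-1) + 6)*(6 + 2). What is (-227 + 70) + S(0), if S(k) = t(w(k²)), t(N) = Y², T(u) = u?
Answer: 1443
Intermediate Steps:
Y = 40 (Y = (-1 + 6)*(6 + 2) = 5*8 = 40)
w(c) = -15 (w(c) = -3*5 = -15)
t(N) = 1600 (t(N) = 40² = 1600)
S(k) = 1600
(-227 + 70) + S(0) = (-227 + 70) + 1600 = -157 + 1600 = 1443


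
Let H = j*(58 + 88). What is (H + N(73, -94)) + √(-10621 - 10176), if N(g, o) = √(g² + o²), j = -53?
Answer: -7738 + √14165 + I*√20797 ≈ -7619.0 + 144.21*I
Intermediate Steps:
H = -7738 (H = -53*(58 + 88) = -53*146 = -7738)
(H + N(73, -94)) + √(-10621 - 10176) = (-7738 + √(73² + (-94)²)) + √(-10621 - 10176) = (-7738 + √(5329 + 8836)) + √(-20797) = (-7738 + √14165) + I*√20797 = -7738 + √14165 + I*√20797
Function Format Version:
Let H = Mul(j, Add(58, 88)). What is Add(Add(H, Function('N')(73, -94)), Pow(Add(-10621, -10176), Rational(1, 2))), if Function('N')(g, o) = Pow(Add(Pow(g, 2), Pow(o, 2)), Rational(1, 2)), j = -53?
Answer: Add(-7738, Pow(14165, Rational(1, 2)), Mul(I, Pow(20797, Rational(1, 2)))) ≈ Add(-7619.0, Mul(144.21, I))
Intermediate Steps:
H = -7738 (H = Mul(-53, Add(58, 88)) = Mul(-53, 146) = -7738)
Add(Add(H, Function('N')(73, -94)), Pow(Add(-10621, -10176), Rational(1, 2))) = Add(Add(-7738, Pow(Add(Pow(73, 2), Pow(-94, 2)), Rational(1, 2))), Pow(Add(-10621, -10176), Rational(1, 2))) = Add(Add(-7738, Pow(Add(5329, 8836), Rational(1, 2))), Pow(-20797, Rational(1, 2))) = Add(Add(-7738, Pow(14165, Rational(1, 2))), Mul(I, Pow(20797, Rational(1, 2)))) = Add(-7738, Pow(14165, Rational(1, 2)), Mul(I, Pow(20797, Rational(1, 2))))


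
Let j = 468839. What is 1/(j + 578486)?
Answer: 1/1047325 ≈ 9.5481e-7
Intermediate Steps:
1/(j + 578486) = 1/(468839 + 578486) = 1/1047325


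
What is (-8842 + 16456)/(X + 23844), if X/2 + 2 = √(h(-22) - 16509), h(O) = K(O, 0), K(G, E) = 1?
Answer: 1260540/3947303 - 423*I*√4127/7894606 ≈ 0.31934 - 0.0034421*I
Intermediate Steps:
h(O) = 1
X = -4 + 4*I*√4127 (X = -4 + 2*√(1 - 16509) = -4 + 2*√(-16508) = -4 + 2*(2*I*√4127) = -4 + 4*I*√4127 ≈ -4.0 + 256.97*I)
(-8842 + 16456)/(X + 23844) = (-8842 + 16456)/((-4 + 4*I*√4127) + 23844) = 7614/(23840 + 4*I*√4127)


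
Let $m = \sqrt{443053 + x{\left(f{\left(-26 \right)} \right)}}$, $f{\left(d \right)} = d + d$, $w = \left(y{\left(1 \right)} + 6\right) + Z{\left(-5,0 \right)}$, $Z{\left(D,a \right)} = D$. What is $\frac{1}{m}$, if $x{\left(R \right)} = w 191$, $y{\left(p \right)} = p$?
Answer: $\frac{\sqrt{443435}}{443435} \approx 0.0015017$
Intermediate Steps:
$w = 2$ ($w = \left(1 + 6\right) - 5 = 7 - 5 = 2$)
$f{\left(d \right)} = 2 d$
$x{\left(R \right)} = 382$ ($x{\left(R \right)} = 2 \cdot 191 = 382$)
$m = \sqrt{443435}$ ($m = \sqrt{443053 + 382} = \sqrt{443435} \approx 665.91$)
$\frac{1}{m} = \frac{1}{\sqrt{443435}} = \frac{\sqrt{443435}}{443435}$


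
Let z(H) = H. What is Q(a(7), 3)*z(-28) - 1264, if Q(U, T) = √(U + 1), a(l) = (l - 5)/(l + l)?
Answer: -1264 - 8*√14 ≈ -1293.9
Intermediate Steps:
a(l) = (-5 + l)/(2*l) (a(l) = (-5 + l)/((2*l)) = (-5 + l)*(1/(2*l)) = (-5 + l)/(2*l))
Q(U, T) = √(1 + U)
Q(a(7), 3)*z(-28) - 1264 = √(1 + (½)*(-5 + 7)/7)*(-28) - 1264 = √(1 + (½)*(⅐)*2)*(-28) - 1264 = √(1 + ⅐)*(-28) - 1264 = √(8/7)*(-28) - 1264 = (2*√14/7)*(-28) - 1264 = -8*√14 - 1264 = -1264 - 8*√14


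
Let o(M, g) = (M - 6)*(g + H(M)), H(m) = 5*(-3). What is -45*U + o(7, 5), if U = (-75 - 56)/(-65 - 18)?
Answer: -6725/83 ≈ -81.024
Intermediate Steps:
H(m) = -15
U = 131/83 (U = -131/(-83) = -131*(-1/83) = 131/83 ≈ 1.5783)
o(M, g) = (-15 + g)*(-6 + M) (o(M, g) = (M - 6)*(g - 15) = (-6 + M)*(-15 + g) = (-15 + g)*(-6 + M))
-45*U + o(7, 5) = -45*131/83 + (90 - 15*7 - 6*5 + 7*5) = -5895/83 + (90 - 105 - 30 + 35) = -5895/83 - 10 = -6725/83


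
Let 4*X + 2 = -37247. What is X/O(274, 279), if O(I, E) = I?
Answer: -37249/1096 ≈ -33.986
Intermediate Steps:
X = -37249/4 (X = -1/2 + (1/4)*(-37247) = -1/2 - 37247/4 = -37249/4 ≈ -9312.3)
X/O(274, 279) = -37249/4/274 = -37249/4*1/274 = -37249/1096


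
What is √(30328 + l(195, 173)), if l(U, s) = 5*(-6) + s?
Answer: √30471 ≈ 174.56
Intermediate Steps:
l(U, s) = -30 + s
√(30328 + l(195, 173)) = √(30328 + (-30 + 173)) = √(30328 + 143) = √30471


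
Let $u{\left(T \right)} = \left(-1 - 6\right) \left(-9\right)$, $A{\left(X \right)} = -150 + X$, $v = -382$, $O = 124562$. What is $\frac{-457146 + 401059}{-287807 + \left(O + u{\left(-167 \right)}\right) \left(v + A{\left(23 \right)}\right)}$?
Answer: $\frac{56087}{63721932} \approx 0.00088018$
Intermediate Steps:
$u{\left(T \right)} = 63$ ($u{\left(T \right)} = \left(-7\right) \left(-9\right) = 63$)
$\frac{-457146 + 401059}{-287807 + \left(O + u{\left(-167 \right)}\right) \left(v + A{\left(23 \right)}\right)} = \frac{-457146 + 401059}{-287807 + \left(124562 + 63\right) \left(-382 + \left(-150 + 23\right)\right)} = - \frac{56087}{-287807 + 124625 \left(-382 - 127\right)} = - \frac{56087}{-287807 + 124625 \left(-509\right)} = - \frac{56087}{-287807 - 63434125} = - \frac{56087}{-63721932} = \left(-56087\right) \left(- \frac{1}{63721932}\right) = \frac{56087}{63721932}$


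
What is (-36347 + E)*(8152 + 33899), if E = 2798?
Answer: -1410768999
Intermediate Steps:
(-36347 + E)*(8152 + 33899) = (-36347 + 2798)*(8152 + 33899) = -33549*42051 = -1410768999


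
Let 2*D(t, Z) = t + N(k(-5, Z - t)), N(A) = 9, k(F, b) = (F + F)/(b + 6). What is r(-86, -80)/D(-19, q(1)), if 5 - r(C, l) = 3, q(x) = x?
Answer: -2/5 ≈ -0.40000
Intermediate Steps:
k(F, b) = 2*F/(6 + b) (k(F, b) = (2*F)/(6 + b) = 2*F/(6 + b))
r(C, l) = 2 (r(C, l) = 5 - 1*3 = 5 - 3 = 2)
D(t, Z) = 9/2 + t/2 (D(t, Z) = (t + 9)/2 = (9 + t)/2 = 9/2 + t/2)
r(-86, -80)/D(-19, q(1)) = 2/(9/2 + (1/2)*(-19)) = 2/(9/2 - 19/2) = 2/(-5) = 2*(-1/5) = -2/5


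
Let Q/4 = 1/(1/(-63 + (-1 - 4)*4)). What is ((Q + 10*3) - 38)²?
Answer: 115600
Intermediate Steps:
Q = -332 (Q = 4/(1/(-63 + (-1 - 4)*4)) = 4/(1/(-63 - 5*4)) = 4/(1/(-63 - 20)) = 4/(1/(-83)) = 4/(-1/83) = 4*(-83) = -332)
((Q + 10*3) - 38)² = ((-332 + 10*3) - 38)² = ((-332 + 30) - 38)² = (-302 - 38)² = (-340)² = 115600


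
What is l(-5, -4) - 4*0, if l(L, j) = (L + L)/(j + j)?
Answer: 5/4 ≈ 1.2500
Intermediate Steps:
l(L, j) = L/j (l(L, j) = (2*L)/((2*j)) = (2*L)*(1/(2*j)) = L/j)
l(-5, -4) - 4*0 = -5/(-4) - 4*0 = -5*(-¼) + 0 = 5/4 + 0 = 5/4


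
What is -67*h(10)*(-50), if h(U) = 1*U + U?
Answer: 67000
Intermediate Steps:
h(U) = 2*U (h(U) = U + U = 2*U)
-67*h(10)*(-50) = -134*10*(-50) = -67*20*(-50) = -1340*(-50) = 67000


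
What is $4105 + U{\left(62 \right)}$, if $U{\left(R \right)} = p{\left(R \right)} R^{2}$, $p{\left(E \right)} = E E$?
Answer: $14780441$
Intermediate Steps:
$p{\left(E \right)} = E^{2}$
$U{\left(R \right)} = R^{4}$ ($U{\left(R \right)} = R^{2} R^{2} = R^{4}$)
$4105 + U{\left(62 \right)} = 4105 + 62^{4} = 4105 + 14776336 = 14780441$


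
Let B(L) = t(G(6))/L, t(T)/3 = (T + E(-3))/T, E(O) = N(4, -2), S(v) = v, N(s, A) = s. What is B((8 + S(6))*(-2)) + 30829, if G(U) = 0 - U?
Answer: 863211/28 ≈ 30829.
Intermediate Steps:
E(O) = 4
G(U) = -U
t(T) = 3*(4 + T)/T (t(T) = 3*((T + 4)/T) = 3*((4 + T)/T) = 3*(4 + T)/T)
B(L) = 1/L (B(L) = (3 + 12/((-1*6)))/L = (3 + 12/(-6))/L = (3 + 12*(-1/6))/L = (3 - 2)/L = 1/L)
B((8 + S(6))*(-2)) + 30829 = 1/((8 + 6)*(-2)) + 30829 = 1/(14*(-2)) + 30829 = 1/(-28) + 30829 = -1/28 + 30829 = 863211/28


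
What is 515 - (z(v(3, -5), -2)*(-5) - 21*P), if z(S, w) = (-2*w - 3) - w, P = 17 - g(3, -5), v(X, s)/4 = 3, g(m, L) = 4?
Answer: 803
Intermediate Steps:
v(X, s) = 12 (v(X, s) = 4*3 = 12)
P = 13 (P = 17 - 1*4 = 17 - 4 = 13)
z(S, w) = -3 - 3*w (z(S, w) = (-3 - 2*w) - w = -3 - 3*w)
515 - (z(v(3, -5), -2)*(-5) - 21*P) = 515 - ((-3 - 3*(-2))*(-5) - 21*13) = 515 - ((-3 + 6)*(-5) - 273) = 515 - (3*(-5) - 273) = 515 - (-15 - 273) = 515 - 1*(-288) = 515 + 288 = 803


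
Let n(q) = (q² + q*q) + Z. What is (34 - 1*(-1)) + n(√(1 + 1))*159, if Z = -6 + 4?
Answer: 353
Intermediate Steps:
Z = -2
n(q) = -2 + 2*q² (n(q) = (q² + q*q) - 2 = (q² + q²) - 2 = 2*q² - 2 = -2 + 2*q²)
(34 - 1*(-1)) + n(√(1 + 1))*159 = (34 - 1*(-1)) + (-2 + 2*(√(1 + 1))²)*159 = (34 + 1) + (-2 + 2*(√2)²)*159 = 35 + (-2 + 2*2)*159 = 35 + (-2 + 4)*159 = 35 + 2*159 = 35 + 318 = 353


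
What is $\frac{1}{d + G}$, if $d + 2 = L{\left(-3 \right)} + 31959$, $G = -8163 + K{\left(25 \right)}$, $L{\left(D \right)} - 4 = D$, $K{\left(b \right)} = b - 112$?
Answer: $\frac{1}{23708} \approx 4.218 \cdot 10^{-5}$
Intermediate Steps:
$K{\left(b \right)} = -112 + b$
$L{\left(D \right)} = 4 + D$
$G = -8250$ ($G = -8163 + \left(-112 + 25\right) = -8163 - 87 = -8250$)
$d = 31958$ ($d = -2 + \left(\left(4 - 3\right) + 31959\right) = -2 + \left(1 + 31959\right) = -2 + 31960 = 31958$)
$\frac{1}{d + G} = \frac{1}{31958 - 8250} = \frac{1}{23708}$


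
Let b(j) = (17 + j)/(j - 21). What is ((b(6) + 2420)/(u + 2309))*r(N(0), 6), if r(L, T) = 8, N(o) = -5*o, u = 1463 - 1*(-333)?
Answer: 290216/61575 ≈ 4.7132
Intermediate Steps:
b(j) = (17 + j)/(-21 + j)
u = 1796 (u = 1463 + 333 = 1796)
((b(6) + 2420)/(u + 2309))*r(N(0), 6) = (((17 + 6)/(-21 + 6) + 2420)/(1796 + 2309))*8 = ((23/(-15) + 2420)/4105)*8 = ((-1/15*23 + 2420)*(1/4105))*8 = ((-23/15 + 2420)*(1/4105))*8 = ((36277/15)*(1/4105))*8 = (36277/61575)*8 = 290216/61575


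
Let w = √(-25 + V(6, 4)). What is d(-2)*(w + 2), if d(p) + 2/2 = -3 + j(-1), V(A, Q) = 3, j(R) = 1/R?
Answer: -10 - 5*I*√22 ≈ -10.0 - 23.452*I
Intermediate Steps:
d(p) = -5 (d(p) = -1 + (-3 + 1/(-1)) = -1 + (-3 - 1) = -1 - 4 = -5)
w = I*√22 (w = √(-25 + 3) = √(-22) = I*√22 ≈ 4.6904*I)
d(-2)*(w + 2) = -5*(I*√22 + 2) = -5*(2 + I*√22) = -10 - 5*I*√22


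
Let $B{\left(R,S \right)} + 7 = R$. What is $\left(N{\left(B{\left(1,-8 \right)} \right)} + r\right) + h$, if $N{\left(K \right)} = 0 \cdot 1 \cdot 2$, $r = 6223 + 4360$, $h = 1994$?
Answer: $12577$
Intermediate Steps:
$B{\left(R,S \right)} = -7 + R$
$r = 10583$
$N{\left(K \right)} = 0$ ($N{\left(K \right)} = 0 \cdot 2 = 0$)
$\left(N{\left(B{\left(1,-8 \right)} \right)} + r\right) + h = \left(0 + 10583\right) + 1994 = 10583 + 1994 = 12577$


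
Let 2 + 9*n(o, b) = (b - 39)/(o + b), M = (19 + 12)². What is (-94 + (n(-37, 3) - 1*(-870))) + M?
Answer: 265745/153 ≈ 1736.9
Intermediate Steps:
M = 961 (M = 31² = 961)
n(o, b) = -2/9 + (-39 + b)/(9*(b + o)) (n(o, b) = -2/9 + ((b - 39)/(o + b))/9 = -2/9 + ((-39 + b)/(b + o))/9 = -2/9 + (-39 + b)/(9*(b + o)))
(-94 + (n(-37, 3) - 1*(-870))) + M = (-94 + ((-39 - 1*3 - 2*(-37))/(9*(3 - 37)) - 1*(-870))) + 961 = (-94 + ((⅑)*(-39 - 3 + 74)/(-34) + 870)) + 961 = (-94 + ((⅑)*(-1/34)*32 + 870)) + 961 = (-94 + (-16/153 + 870)) + 961 = (-94 + 133094/153) + 961 = 118712/153 + 961 = 265745/153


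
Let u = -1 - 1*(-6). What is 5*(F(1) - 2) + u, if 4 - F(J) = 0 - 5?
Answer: 40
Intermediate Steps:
u = 5 (u = -1 + 6 = 5)
F(J) = 9 (F(J) = 4 - (0 - 5) = 4 - 1*(-5) = 4 + 5 = 9)
5*(F(1) - 2) + u = 5*(9 - 2) + 5 = 5*7 + 5 = 35 + 5 = 40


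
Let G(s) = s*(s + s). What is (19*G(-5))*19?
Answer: 18050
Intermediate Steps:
G(s) = 2*s² (G(s) = s*(2*s) = 2*s²)
(19*G(-5))*19 = (19*(2*(-5)²))*19 = (19*(2*25))*19 = (19*50)*19 = 950*19 = 18050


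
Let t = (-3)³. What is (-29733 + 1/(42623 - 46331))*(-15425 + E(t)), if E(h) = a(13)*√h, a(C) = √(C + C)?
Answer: 1700605710125/3708 - 110249965*I*√78/1236 ≈ 4.5863e+8 - 7.8778e+5*I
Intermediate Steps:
t = -27
a(C) = √2*√C (a(C) = √(2*C) = √2*√C)
E(h) = √26*√h (E(h) = (√2*√13)*√h = √26*√h)
(-29733 + 1/(42623 - 46331))*(-15425 + E(t)) = (-29733 + 1/(42623 - 46331))*(-15425 + √26*√(-27)) = (-29733 + 1/(-3708))*(-15425 + √26*(3*I*√3)) = (-29733 - 1/3708)*(-15425 + 3*I*√78) = -110249965*(-15425 + 3*I*√78)/3708 = 1700605710125/3708 - 110249965*I*√78/1236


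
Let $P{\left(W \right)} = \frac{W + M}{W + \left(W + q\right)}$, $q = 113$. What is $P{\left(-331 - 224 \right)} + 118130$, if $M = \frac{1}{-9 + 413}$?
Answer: $\frac{47581570659}{402788} \approx 1.1813 \cdot 10^{5}$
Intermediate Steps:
$M = \frac{1}{404} \approx 0.0024752$
$P{\left(W \right)} = \frac{\frac{1}{404} + W}{113 + 2 W}$ ($P{\left(W \right)} = \frac{W + \frac{1}{404}}{W + \left(W + 113\right)} = \frac{\frac{1}{404} + W}{W + \left(113 + W\right)} = \frac{\frac{1}{404} + W}{113 + 2 W}$)
$P{\left(-331 - 224 \right)} + 118130 = \frac{1 + 404 \left(-331 - 224\right)}{404 \left(113 + 2 \left(-331 - 224\right)\right)} + 118130 = \frac{1 + 404 \left(-555\right)}{404 \left(113 + 2 \left(-555\right)\right)} + 118130 = \frac{1 - 224220}{404 \left(113 - 1110\right)} + 118130 = \frac{1}{404} \frac{1}{-997} \left(-224219\right) + 118130 = \frac{1}{404} \left(- \frac{1}{997}\right) \left(-224219\right) + 118130 = \frac{224219}{402788} + 118130 = \frac{47581570659}{402788}$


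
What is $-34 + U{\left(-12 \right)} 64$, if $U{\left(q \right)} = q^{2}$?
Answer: $9182$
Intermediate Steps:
$-34 + U{\left(-12 \right)} 64 = -34 + \left(-12\right)^{2} \cdot 64 = -34 + 144 \cdot 64 = -34 + 9216 = 9182$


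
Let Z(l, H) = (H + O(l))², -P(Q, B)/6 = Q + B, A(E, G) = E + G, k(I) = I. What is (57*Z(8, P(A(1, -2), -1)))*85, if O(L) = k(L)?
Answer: 1938000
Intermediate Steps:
O(L) = L
P(Q, B) = -6*B - 6*Q (P(Q, B) = -6*(Q + B) = -6*(B + Q) = -6*B - 6*Q)
Z(l, H) = (H + l)²
(57*Z(8, P(A(1, -2), -1)))*85 = (57*((-6*(-1) - 6*(1 - 2)) + 8)²)*85 = (57*((6 - 6*(-1)) + 8)²)*85 = (57*((6 + 6) + 8)²)*85 = (57*(12 + 8)²)*85 = (57*20²)*85 = (57*400)*85 = 22800*85 = 1938000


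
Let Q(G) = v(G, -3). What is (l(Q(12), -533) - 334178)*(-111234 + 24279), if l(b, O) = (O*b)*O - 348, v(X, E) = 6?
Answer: -119129045640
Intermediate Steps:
Q(G) = 6
l(b, O) = -348 + b*O² (l(b, O) = b*O² - 348 = -348 + b*O²)
(l(Q(12), -533) - 334178)*(-111234 + 24279) = ((-348 + 6*(-533)²) - 334178)*(-111234 + 24279) = ((-348 + 6*284089) - 334178)*(-86955) = ((-348 + 1704534) - 334178)*(-86955) = (1704186 - 334178)*(-86955) = 1370008*(-86955) = -119129045640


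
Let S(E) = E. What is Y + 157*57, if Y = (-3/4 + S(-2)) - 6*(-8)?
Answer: 35977/4 ≈ 8994.3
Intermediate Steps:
Y = 181/4 (Y = (-3/4 - 2) - 6*(-8) = ((¼)*(-3) - 2) - 1*(-48) = (-¾ - 2) + 48 = -11/4 + 48 = 181/4 ≈ 45.250)
Y + 157*57 = 181/4 + 157*57 = 181/4 + 8949 = 35977/4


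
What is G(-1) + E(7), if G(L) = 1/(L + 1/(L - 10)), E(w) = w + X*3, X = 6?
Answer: 289/12 ≈ 24.083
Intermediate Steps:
E(w) = 18 + w (E(w) = w + 6*3 = w + 18 = 18 + w)
G(L) = 1/(L + 1/(-10 + L))
G(-1) + E(7) = (-10 - 1)/(1 + (-1)**2 - 10*(-1)) + (18 + 7) = -11/(1 + 1 + 10) + 25 = -11/12 + 25 = 289/12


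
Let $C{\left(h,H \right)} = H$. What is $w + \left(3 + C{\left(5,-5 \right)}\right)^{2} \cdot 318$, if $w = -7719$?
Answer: $-6447$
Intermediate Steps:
$w + \left(3 + C{\left(5,-5 \right)}\right)^{2} \cdot 318 = -7719 + \left(3 - 5\right)^{2} \cdot 318 = -7719 + \left(-2\right)^{2} \cdot 318 = -7719 + 4 \cdot 318 = -7719 + 1272 = -6447$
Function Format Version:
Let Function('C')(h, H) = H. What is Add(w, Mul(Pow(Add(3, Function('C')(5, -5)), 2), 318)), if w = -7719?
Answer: -6447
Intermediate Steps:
Add(w, Mul(Pow(Add(3, Function('C')(5, -5)), 2), 318)) = Add(-7719, Mul(Pow(Add(3, -5), 2), 318)) = Add(-7719, Mul(Pow(-2, 2), 318)) = Add(-7719, Mul(4, 318)) = Add(-7719, 1272) = -6447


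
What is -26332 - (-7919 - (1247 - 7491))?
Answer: -24657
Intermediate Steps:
-26332 - (-7919 - (1247 - 7491)) = -26332 - (-7919 - 1*(-6244)) = -26332 - (-7919 + 6244) = -26332 - 1*(-1675) = -26332 + 1675 = -24657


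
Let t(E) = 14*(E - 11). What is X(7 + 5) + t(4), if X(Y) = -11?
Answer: -109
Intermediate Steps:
t(E) = -154 + 14*E (t(E) = 14*(-11 + E) = -154 + 14*E)
X(7 + 5) + t(4) = -11 + (-154 + 14*4) = -11 + (-154 + 56) = -11 - 98 = -109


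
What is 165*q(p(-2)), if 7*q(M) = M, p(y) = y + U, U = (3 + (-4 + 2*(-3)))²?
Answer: 7755/7 ≈ 1107.9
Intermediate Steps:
U = 49 (U = (3 + (-4 - 6))² = (3 - 10)² = (-7)² = 49)
p(y) = 49 + y (p(y) = y + 49 = 49 + y)
q(M) = M/7
165*q(p(-2)) = 165*((49 - 2)/7) = 165*((⅐)*47) = 165*(47/7) = 7755/7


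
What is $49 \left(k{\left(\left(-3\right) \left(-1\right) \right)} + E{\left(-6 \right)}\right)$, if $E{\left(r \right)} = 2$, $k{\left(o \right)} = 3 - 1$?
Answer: $196$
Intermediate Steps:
$k{\left(o \right)} = 2$ ($k{\left(o \right)} = 3 - 1 = 2$)
$49 \left(k{\left(\left(-3\right) \left(-1\right) \right)} + E{\left(-6 \right)}\right) = 49 \left(2 + 2\right) = 49 \cdot 4 = 196$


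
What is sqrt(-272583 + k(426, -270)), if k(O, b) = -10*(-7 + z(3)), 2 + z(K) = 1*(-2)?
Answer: 53*I*sqrt(97) ≈ 521.99*I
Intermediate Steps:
z(K) = -4 (z(K) = -2 + 1*(-2) = -2 - 2 = -4)
k(O, b) = 110 (k(O, b) = -10*(-7 - 4) = -10*(-11) = 110)
sqrt(-272583 + k(426, -270)) = sqrt(-272583 + 110) = sqrt(-272473) = 53*I*sqrt(97)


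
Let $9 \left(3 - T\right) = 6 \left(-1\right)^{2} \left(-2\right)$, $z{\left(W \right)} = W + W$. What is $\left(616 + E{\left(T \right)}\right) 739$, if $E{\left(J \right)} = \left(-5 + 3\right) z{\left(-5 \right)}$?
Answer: $470004$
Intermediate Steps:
$z{\left(W \right)} = 2 W$
$T = \frac{13}{3}$ ($T = 3 - \frac{6 \left(-1\right)^{2} \left(-2\right)}{9} = 3 - \frac{6 \cdot 1 \left(-2\right)}{9} = 3 - \frac{6 \left(-2\right)}{9} = 3 - - \frac{4}{3} = 3 + \frac{4}{3} = \frac{13}{3} \approx 4.3333$)
$E{\left(J \right)} = 20$ ($E{\left(J \right)} = \left(-5 + 3\right) 2 \left(-5\right) = \left(-2\right) \left(-10\right) = 20$)
$\left(616 + E{\left(T \right)}\right) 739 = \left(616 + 20\right) 739 = 636 \cdot 739 = 470004$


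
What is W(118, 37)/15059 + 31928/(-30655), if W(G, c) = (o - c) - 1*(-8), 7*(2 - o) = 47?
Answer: -3372860844/3231435515 ≈ -1.0438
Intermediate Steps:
o = -33/7 (o = 2 - 1/7*47 = 2 - 47/7 = -33/7 ≈ -4.7143)
W(G, c) = 23/7 - c (W(G, c) = (-33/7 - c) - 1*(-8) = (-33/7 - c) + 8 = 23/7 - c)
W(118, 37)/15059 + 31928/(-30655) = (23/7 - 1*37)/15059 + 31928/(-30655) = (23/7 - 37)*(1/15059) + 31928*(-1/30655) = -236/7*1/15059 - 31928/30655 = -236/105413 - 31928/30655 = -3372860844/3231435515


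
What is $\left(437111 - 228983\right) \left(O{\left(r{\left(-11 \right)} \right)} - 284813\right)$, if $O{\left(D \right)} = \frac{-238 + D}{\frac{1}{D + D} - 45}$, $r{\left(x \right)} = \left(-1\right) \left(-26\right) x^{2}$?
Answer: $- \frac{16787597225282304}{283139} \approx -5.9291 \cdot 10^{10}$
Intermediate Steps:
$r{\left(x \right)} = 26 x^{2}$
$O{\left(D \right)} = \frac{-238 + D}{-45 + \frac{1}{2 D}}$ ($O{\left(D \right)} = \frac{-238 + D}{\frac{1}{2 D} - 45} = \frac{-238 + D}{-45 + \frac{1}{2 D}}$)
$\left(437111 - 228983\right) \left(O{\left(r{\left(-11 \right)} \right)} - 284813\right) = \left(437111 - 228983\right) \left(\frac{2 \cdot 26 \left(-11\right)^{2} \left(238 - 26 \left(-11\right)^{2}\right)}{-1 + 90 \cdot 26 \left(-11\right)^{2}} - 284813\right) = 208128 \left(\frac{2 \cdot 26 \cdot 121 \left(238 - 26 \cdot 121\right)}{-1 + 90 \cdot 26 \cdot 121} - 284813\right) = 208128 \left(2 \cdot 3146 \frac{1}{-1 + 90 \cdot 3146} \left(238 - 3146\right) - 284813\right) = 208128 \left(2 \cdot 3146 \frac{1}{-1 + 283140} \left(238 - 3146\right) - 284813\right) = 208128 \left(2 \cdot 3146 \cdot \frac{1}{283139} \left(-2908\right) - 284813\right) = 208128 \left(- \frac{18297136}{283139} - 284813\right) = 208128 \left(- \frac{80659965143}{283139}\right) = - \frac{16787597225282304}{283139}$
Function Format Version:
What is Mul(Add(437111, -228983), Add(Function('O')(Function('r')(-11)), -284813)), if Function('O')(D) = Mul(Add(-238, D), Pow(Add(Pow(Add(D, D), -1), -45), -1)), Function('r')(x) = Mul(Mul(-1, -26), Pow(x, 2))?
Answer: Rational(-16787597225282304, 283139) ≈ -5.9291e+10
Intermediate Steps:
Function('r')(x) = Mul(26, Pow(x, 2))
Function('O')(D) = Mul(Pow(Add(-45, Mul(Rational(1, 2), Pow(D, -1))), -1), Add(-238, D)) (Function('O')(D) = Mul(Add(-238, D), Pow(Add(Pow(Mul(2, D), -1), -45), -1)) = Mul(Add(-238, D), Pow(Add(Mul(Rational(1, 2), Pow(D, -1)), -45), -1)) = Mul(Add(-238, D), Pow(Add(-45, Mul(Rational(1, 2), Pow(D, -1))), -1)) = Mul(Pow(Add(-45, Mul(Rational(1, 2), Pow(D, -1))), -1), Add(-238, D)))
Mul(Add(437111, -228983), Add(Function('O')(Function('r')(-11)), -284813)) = Mul(Add(437111, -228983), Add(Mul(2, Mul(26, Pow(-11, 2)), Pow(Add(-1, Mul(90, Mul(26, Pow(-11, 2)))), -1), Add(238, Mul(-1, Mul(26, Pow(-11, 2))))), -284813)) = Mul(208128, Add(Mul(2, Mul(26, 121), Pow(Add(-1, Mul(90, Mul(26, 121))), -1), Add(238, Mul(-1, Mul(26, 121)))), -284813)) = Mul(208128, Add(Mul(2, 3146, Pow(Add(-1, Mul(90, 3146)), -1), Add(238, Mul(-1, 3146))), -284813)) = Mul(208128, Add(Mul(2, 3146, Pow(Add(-1, 283140), -1), Add(238, -3146)), -284813)) = Mul(208128, Add(Mul(2, 3146, Pow(283139, -1), -2908), -284813)) = Mul(208128, Add(Mul(2, 3146, Rational(1, 283139), -2908), -284813)) = Mul(208128, Add(Rational(-18297136, 283139), -284813)) = Mul(208128, Rational(-80659965143, 283139)) = Rational(-16787597225282304, 283139)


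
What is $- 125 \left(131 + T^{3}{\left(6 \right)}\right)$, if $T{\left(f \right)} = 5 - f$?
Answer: $-16250$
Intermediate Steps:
$- 125 \left(131 + T^{3}{\left(6 \right)}\right) = - 125 \left(131 + \left(5 - 6\right)^{3}\right) = - 125 \left(131 + \left(-1\right)^{3}\right) = - 125 \left(131 - 1\right) = \left(-125\right) 130 = -16250$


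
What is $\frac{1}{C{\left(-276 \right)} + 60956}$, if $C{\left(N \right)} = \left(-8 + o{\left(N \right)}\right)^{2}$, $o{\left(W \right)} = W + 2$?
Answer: $\frac{1}{140480} \approx 7.1184 \cdot 10^{-6}$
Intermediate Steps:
$o{\left(W \right)} = 2 + W$
$C{\left(N \right)} = \left(-6 + N\right)^{2}$ ($C{\left(N \right)} = \left(-8 + \left(2 + N\right)\right)^{2} = \left(-6 + N\right)^{2}$)
$\frac{1}{C{\left(-276 \right)} + 60956} = \frac{1}{\left(-6 - 276\right)^{2} + 60956} = \frac{1}{\left(-282\right)^{2} + 60956} = \frac{1}{79524 + 60956} = \frac{1}{140480}$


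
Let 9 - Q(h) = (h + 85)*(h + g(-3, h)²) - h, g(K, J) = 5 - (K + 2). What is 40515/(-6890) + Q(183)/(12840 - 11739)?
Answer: -29844801/505726 ≈ -59.014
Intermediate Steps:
g(K, J) = 3 - K (g(K, J) = 5 - (2 + K) = 5 + (-2 - K) = 3 - K)
Q(h) = 9 + h - (36 + h)*(85 + h) (Q(h) = 9 - ((h + 85)*(h + (3 - 1*(-3))²) - h) = 9 - ((85 + h)*(h + (3 + 3)²) - h) = 9 - ((85 + h)*(h + 6²) - h) = 9 - ((85 + h)*(h + 36) - h) = 9 - ((85 + h)*(36 + h) - h) = 9 - ((36 + h)*(85 + h) - h) = 9 - (-h + (36 + h)*(85 + h)) = 9 + (h - (36 + h)*(85 + h)) = 9 + h - (36 + h)*(85 + h))
40515/(-6890) + Q(183)/(12840 - 11739) = 40515/(-6890) + (-3051 - 1*183² - 120*183)/(12840 - 11739) = 40515*(-1/6890) + (-3051 - 1*33489 - 21960)/1101 = -8103/1378 + (-3051 - 33489 - 21960)*(1/1101) = -8103/1378 - 58500*1/1101 = -8103/1378 - 19500/367 = -29844801/505726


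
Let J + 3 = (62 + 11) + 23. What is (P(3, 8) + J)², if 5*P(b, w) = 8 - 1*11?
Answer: 213444/25 ≈ 8537.8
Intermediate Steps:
P(b, w) = -⅗ (P(b, w) = (8 - 1*11)/5 = (8 - 11)/5 = (⅕)*(-3) = -⅗)
J = 93 (J = -3 + ((62 + 11) + 23) = -3 + (73 + 23) = -3 + 96 = 93)
(P(3, 8) + J)² = (-⅗ + 93)² = (462/5)² = 213444/25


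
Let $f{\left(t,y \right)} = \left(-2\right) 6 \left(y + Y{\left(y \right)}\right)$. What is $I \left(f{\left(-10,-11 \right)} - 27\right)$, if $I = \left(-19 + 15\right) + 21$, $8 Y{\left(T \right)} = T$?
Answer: $\frac{4131}{2} \approx 2065.5$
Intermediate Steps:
$Y{\left(T \right)} = \frac{T}{8}$
$f{\left(t,y \right)} = - \frac{27 y}{2}$ ($f{\left(t,y \right)} = \left(-2\right) 6 \left(y + \frac{y}{8}\right) = - 12 \frac{9 y}{8} = - \frac{27 y}{2}$)
$I = 17$ ($I = -4 + 21 = 17$)
$I \left(f{\left(-10,-11 \right)} - 27\right) = 17 \left(\left(- \frac{27}{2}\right) \left(-11\right) - 27\right) = 17 \left(\frac{297}{2} - 27\right) = 17 \cdot \frac{243}{2} = \frac{4131}{2}$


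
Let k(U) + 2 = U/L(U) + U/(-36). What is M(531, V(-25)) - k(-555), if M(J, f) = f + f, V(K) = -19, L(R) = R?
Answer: -629/12 ≈ -52.417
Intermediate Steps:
M(J, f) = 2*f
k(U) = -1 - U/36 (k(U) = -2 + (U/U + U/(-36)) = -2 + (1 + U*(-1/36)) = -2 + (1 - U/36) = -1 - U/36)
M(531, V(-25)) - k(-555) = 2*(-19) - (-1 - 1/36*(-555)) = -38 - (-1 + 185/12) = -38 - 1*173/12 = -38 - 173/12 = -629/12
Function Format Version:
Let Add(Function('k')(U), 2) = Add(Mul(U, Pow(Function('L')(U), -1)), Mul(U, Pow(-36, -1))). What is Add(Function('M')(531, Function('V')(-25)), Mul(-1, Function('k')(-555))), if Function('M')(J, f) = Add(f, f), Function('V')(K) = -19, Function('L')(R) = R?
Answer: Rational(-629, 12) ≈ -52.417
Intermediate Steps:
Function('M')(J, f) = Mul(2, f)
Function('k')(U) = Add(-1, Mul(Rational(-1, 36), U)) (Function('k')(U) = Add(-2, Add(Mul(U, Pow(U, -1)), Mul(U, Pow(-36, -1)))) = Add(-2, Add(1, Mul(U, Rational(-1, 36)))) = Add(-2, Add(1, Mul(Rational(-1, 36), U))) = Add(-1, Mul(Rational(-1, 36), U)))
Add(Function('M')(531, Function('V')(-25)), Mul(-1, Function('k')(-555))) = Add(Mul(2, -19), Mul(-1, Add(-1, Mul(Rational(-1, 36), -555)))) = Add(-38, Mul(-1, Add(-1, Rational(185, 12)))) = Add(-38, Mul(-1, Rational(173, 12))) = Add(-38, Rational(-173, 12)) = Rational(-629, 12)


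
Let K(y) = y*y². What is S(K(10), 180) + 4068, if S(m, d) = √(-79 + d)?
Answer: 4068 + √101 ≈ 4078.1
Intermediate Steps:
K(y) = y³
S(K(10), 180) + 4068 = √(-79 + 180) + 4068 = √101 + 4068 = 4068 + √101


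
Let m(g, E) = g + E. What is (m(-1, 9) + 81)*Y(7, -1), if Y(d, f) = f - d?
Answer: -712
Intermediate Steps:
m(g, E) = E + g
(m(-1, 9) + 81)*Y(7, -1) = ((9 - 1) + 81)*(-1 - 1*7) = (8 + 81)*(-1 - 7) = 89*(-8) = -712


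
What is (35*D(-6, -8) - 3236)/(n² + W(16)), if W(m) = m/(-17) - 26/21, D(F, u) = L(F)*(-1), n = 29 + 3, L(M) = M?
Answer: -540141/182395 ≈ -2.9614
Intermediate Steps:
n = 32
D(F, u) = -F (D(F, u) = F*(-1) = -F)
W(m) = -26/21 - m/17 (W(m) = m*(-1/17) - 26*1/21 = -m/17 - 26/21 = -26/21 - m/17)
(35*D(-6, -8) - 3236)/(n² + W(16)) = (35*(-1*(-6)) - 3236)/(32² + (-26/21 - 1/17*16)) = (35*6 - 3236)/(1024 + (-26/21 - 16/17)) = (210 - 3236)/(1024 - 778/357) = -3026/364790/357 = -3026*357/364790 = -540141/182395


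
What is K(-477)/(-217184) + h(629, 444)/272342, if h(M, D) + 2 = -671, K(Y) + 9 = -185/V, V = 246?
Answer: -17651600107/7275243966144 ≈ -0.0024263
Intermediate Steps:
K(Y) = -2399/246 (K(Y) = -9 - 185/246 = -2399/246)
h(M, D) = -673 (h(M, D) = -2 - 671 = -673)
K(-477)/(-217184) + h(629, 444)/272342 = -2399/246/(-217184) - 673/272342 = -2399/246*(-1/217184) - 673*1/272342 = 2399/53427264 - 673/272342 = -17651600107/7275243966144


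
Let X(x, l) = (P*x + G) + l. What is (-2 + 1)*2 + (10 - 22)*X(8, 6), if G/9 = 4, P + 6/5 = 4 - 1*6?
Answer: -994/5 ≈ -198.80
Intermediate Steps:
P = -16/5 (P = -6/5 + (4 - 1*6) = -6/5 + (4 - 6) = -6/5 - 2 = -16/5 ≈ -3.2000)
G = 36 (G = 9*4 = 36)
X(x, l) = 36 + l - 16*x/5 (X(x, l) = (-16*x/5 + 36) + l = (36 - 16*x/5) + l = 36 + l - 16*x/5)
(-2 + 1)*2 + (10 - 22)*X(8, 6) = (-2 + 1)*2 + (10 - 22)*(36 + 6 - 16/5*8) = -1*2 - 12*(36 + 6 - 128/5) = -2 - 12*82/5 = -2 - 984/5 = -994/5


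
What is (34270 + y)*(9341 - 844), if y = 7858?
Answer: 357961616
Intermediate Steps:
(34270 + y)*(9341 - 844) = (34270 + 7858)*(9341 - 844) = 42128*8497 = 357961616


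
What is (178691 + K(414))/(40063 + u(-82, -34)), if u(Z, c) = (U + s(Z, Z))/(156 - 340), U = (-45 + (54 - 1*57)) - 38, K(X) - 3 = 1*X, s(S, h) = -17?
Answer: 32955872/7371695 ≈ 4.4706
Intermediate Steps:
K(X) = 3 + X (K(X) = 3 + 1*X = 3 + X)
U = -86 (U = (-45 + (54 - 57)) - 38 = (-45 - 3) - 38 = -48 - 38 = -86)
u(Z, c) = 103/184 (u(Z, c) = (-86 - 17)/(156 - 340) = -103/(-184) = -103*(-1/184) = 103/184)
(178691 + K(414))/(40063 + u(-82, -34)) = (178691 + (3 + 414))/(40063 + 103/184) = (178691 + 417)/(7371695/184) = 179108*(184/7371695) = 32955872/7371695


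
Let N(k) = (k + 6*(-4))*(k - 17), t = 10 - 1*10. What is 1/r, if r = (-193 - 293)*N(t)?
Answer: -1/198288 ≈ -5.0432e-6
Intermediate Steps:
t = 0 (t = 10 - 10 = 0)
N(k) = (-24 + k)*(-17 + k) (N(k) = (k - 24)*(-17 + k) = (-24 + k)*(-17 + k))
r = -198288 (r = (-193 - 293)*(408 + 0² - 41*0) = -486*(408 + 0 + 0) = -486*408 = -198288)
1/r = 1/(-198288) = -1/198288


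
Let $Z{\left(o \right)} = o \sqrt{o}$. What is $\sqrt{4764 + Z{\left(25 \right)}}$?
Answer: $\sqrt{4889} \approx 69.921$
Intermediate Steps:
$Z{\left(o \right)} = o^{\frac{3}{2}}$
$\sqrt{4764 + Z{\left(25 \right)}} = \sqrt{4764 + 25^{\frac{3}{2}}} = \sqrt{4764 + 125} = \sqrt{4889}$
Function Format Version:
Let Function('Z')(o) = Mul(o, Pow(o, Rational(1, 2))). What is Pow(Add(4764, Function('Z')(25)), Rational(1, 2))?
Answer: Pow(4889, Rational(1, 2)) ≈ 69.921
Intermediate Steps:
Function('Z')(o) = Pow(o, Rational(3, 2))
Pow(Add(4764, Function('Z')(25)), Rational(1, 2)) = Pow(Add(4764, Pow(25, Rational(3, 2))), Rational(1, 2)) = Pow(Add(4764, 125), Rational(1, 2)) = Pow(4889, Rational(1, 2))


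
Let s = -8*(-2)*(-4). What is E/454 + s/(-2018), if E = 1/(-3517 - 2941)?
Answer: 93820815/2958319388 ≈ 0.031714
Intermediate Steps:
s = -64 (s = 16*(-4) = -64)
E = -1/6458 (E = 1/(-6458) = -1/6458 ≈ -0.00015485)
E/454 + s/(-2018) = -1/6458/454 - 64/(-2018) = -1/6458*1/454 - 64*(-1/2018) = -1/2931932 + 32/1009 = 93820815/2958319388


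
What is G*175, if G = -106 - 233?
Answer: -59325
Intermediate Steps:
G = -339
G*175 = -339*175 = -59325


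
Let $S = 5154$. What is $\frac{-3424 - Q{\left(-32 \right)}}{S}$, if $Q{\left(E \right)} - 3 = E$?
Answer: $- \frac{3395}{5154} \approx -0.65871$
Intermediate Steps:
$Q{\left(E \right)} = 3 + E$
$\frac{-3424 - Q{\left(-32 \right)}}{S} = \frac{-3424 - \left(3 - 32\right)}{5154} = \left(-3424 - -29\right) \frac{1}{5154} = \left(-3424 + 29\right) \frac{1}{5154} = \left(-3395\right) \frac{1}{5154} = - \frac{3395}{5154}$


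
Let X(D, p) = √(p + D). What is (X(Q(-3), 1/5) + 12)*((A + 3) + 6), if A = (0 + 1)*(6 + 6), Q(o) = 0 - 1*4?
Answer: 252 + 21*I*√95/5 ≈ 252.0 + 40.937*I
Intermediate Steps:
Q(o) = -4 (Q(o) = 0 - 4 = -4)
X(D, p) = √(D + p)
A = 12 (A = 1*12 = 12)
(X(Q(-3), 1/5) + 12)*((A + 3) + 6) = (√(-4 + 1/5) + 12)*((12 + 3) + 6) = (√(-4 + ⅕) + 12)*(15 + 6) = (√(-19/5) + 12)*21 = (I*√95/5 + 12)*21 = (12 + I*√95/5)*21 = 252 + 21*I*√95/5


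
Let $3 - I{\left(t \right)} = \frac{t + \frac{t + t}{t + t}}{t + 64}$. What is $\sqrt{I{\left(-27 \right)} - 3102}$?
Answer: $\frac{i \sqrt{4241569}}{37} \approx 55.662 i$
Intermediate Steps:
$I{\left(t \right)} = 3 - \frac{1 + t}{64 + t}$ ($I{\left(t \right)} = 3 - \frac{t + \frac{t + t}{t + t}}{t + 64} = 3 - \frac{t + \frac{2 t}{2 t}}{64 + t} = 3 - \frac{t + 2 t \frac{1}{2 t}}{64 + t} = 3 - \frac{t + 1}{64 + t} = 3 - \frac{1 + t}{64 + t}$)
$\sqrt{I{\left(-27 \right)} - 3102} = \sqrt{\frac{191 + 2 \left(-27\right)}{64 - 27} - 3102} = \sqrt{\frac{191 - 54}{37} - 3102} = \sqrt{\frac{1}{37} \cdot 137 - 3102} = \sqrt{\frac{137}{37} - 3102} = \sqrt{- \frac{114637}{37}} = \frac{i \sqrt{4241569}}{37}$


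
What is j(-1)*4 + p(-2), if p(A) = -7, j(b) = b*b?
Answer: -3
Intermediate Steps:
j(b) = b**2
j(-1)*4 + p(-2) = (-1)**2*4 - 7 = 1*4 - 7 = 4 - 7 = -3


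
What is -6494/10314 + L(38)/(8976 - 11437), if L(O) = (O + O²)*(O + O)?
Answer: -3082901/66447 ≈ -46.396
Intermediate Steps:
L(O) = 2*O*(O + O²) (L(O) = (O + O²)*(2*O) = 2*O*(O + O²))
-6494/10314 + L(38)/(8976 - 11437) = -6494/10314 + (2*38²*(1 + 38))/(8976 - 11437) = -6494*1/10314 + (2*1444*39)/(-2461) = -17/27 + 112632*(-1/2461) = -17/27 - 112632/2461 = -3082901/66447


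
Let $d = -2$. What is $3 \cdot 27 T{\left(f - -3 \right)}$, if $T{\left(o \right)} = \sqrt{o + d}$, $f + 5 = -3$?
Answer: $81 i \sqrt{7} \approx 214.31 i$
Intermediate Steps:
$f = -8$ ($f = -5 - 3 = -8$)
$T{\left(o \right)} = \sqrt{-2 + o}$ ($T{\left(o \right)} = \sqrt{o - 2} = \sqrt{-2 + o}$)
$3 \cdot 27 T{\left(f - -3 \right)} = 3 \cdot 27 \sqrt{-2 - 5} = 81 \sqrt{-2 + \left(-8 + 3\right)} = 81 \sqrt{-2 - 5} = 81 \sqrt{-7} = 81 i \sqrt{7}$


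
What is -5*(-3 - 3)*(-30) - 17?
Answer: -917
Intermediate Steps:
-5*(-3 - 3)*(-30) - 17 = -5*(-6)*(-30) - 17 = 30*(-30) - 17 = -900 - 17 = -917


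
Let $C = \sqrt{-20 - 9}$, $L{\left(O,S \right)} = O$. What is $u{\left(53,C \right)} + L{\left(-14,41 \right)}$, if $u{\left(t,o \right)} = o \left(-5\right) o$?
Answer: $131$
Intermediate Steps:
$C = i \sqrt{29}$ ($C = \sqrt{-20 - 9} = \sqrt{-29} = i \sqrt{29} \approx 5.3852 i$)
$u{\left(t,o \right)} = - 5 o^{2}$ ($u{\left(t,o \right)} = - 5 o o = - 5 o^{2}$)
$u{\left(53,C \right)} + L{\left(-14,41 \right)} = - 5 \left(i \sqrt{29}\right)^{2} - 14 = \left(-5\right) \left(-29\right) - 14 = 145 - 14 = 131$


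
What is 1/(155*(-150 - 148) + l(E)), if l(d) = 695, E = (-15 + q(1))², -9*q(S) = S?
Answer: -1/45495 ≈ -2.1980e-5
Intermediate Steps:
q(S) = -S/9
E = 18496/81 (E = (-15 - ⅑*1)² = (-15 - ⅑)² = (-136/9)² = 18496/81 ≈ 228.35)
1/(155*(-150 - 148) + l(E)) = 1/(155*(-150 - 148) + 695) = 1/(155*(-298) + 695) = 1/(-46190 + 695) = 1/(-45495) = -1/45495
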